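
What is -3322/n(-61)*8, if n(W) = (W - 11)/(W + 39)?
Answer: -73084/9 ≈ -8120.4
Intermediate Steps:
n(W) = (-11 + W)/(39 + W)
-3322/n(-61)*8 = -3322*(39 - 61)/(-11 - 61)*8 = -3322/(-72/(-22))*8 = -3322/((-1/22*(-72)))*8 = -3322/36/11*8 = -3322*11/36*8 = -18271/18*8 = -73084/9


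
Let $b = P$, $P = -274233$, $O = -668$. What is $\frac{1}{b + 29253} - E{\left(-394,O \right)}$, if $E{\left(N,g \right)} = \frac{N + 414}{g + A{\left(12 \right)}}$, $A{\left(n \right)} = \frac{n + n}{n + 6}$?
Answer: $\frac{18371}{612450} \approx 0.029996$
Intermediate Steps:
$A{\left(n \right)} = \frac{2 n}{6 + n}$
$b = -274233$
$E{\left(N,g \right)} = \frac{414 + N}{\frac{4}{3} + g}$ ($E{\left(N,g \right)} = \frac{N + 414}{g + 2 \cdot 12 \frac{1}{6 + 12}} = \frac{414 + N}{g + 2 \cdot 12 \cdot \frac{1}{18}} = \frac{414 + N}{g + \frac{4}{3}} = \frac{414 + N}{\frac{4}{3} + g}$)
$\frac{1}{b + 29253} - E{\left(-394,O \right)} = \frac{1}{-274233 + 29253} - \frac{3 \left(414 - 394\right)}{4 + 3 \left(-668\right)} = \frac{1}{-244980} - 3 \frac{1}{4 - 2004} \cdot 20 = - \frac{1}{244980} - 3 \frac{1}{-2000} \cdot 20 = - \frac{1}{244980} - 3 \left(- \frac{1}{2000}\right) 20 = - \frac{1}{244980} - - \frac{3}{100} = - \frac{1}{244980} + \frac{3}{100} = \frac{18371}{612450}$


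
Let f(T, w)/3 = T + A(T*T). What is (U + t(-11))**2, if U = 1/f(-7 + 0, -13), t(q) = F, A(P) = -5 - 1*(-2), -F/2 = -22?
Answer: 1739761/900 ≈ 1933.1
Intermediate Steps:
F = 44 (F = -2*(-22) = 44)
A(P) = -3 (A(P) = -5 + 2 = -3)
t(q) = 44
f(T, w) = -9 + 3*T (f(T, w) = 3*(T - 3) = 3*(-3 + T) = -9 + 3*T)
U = -1/30 (U = 1/(-9 + 3*(-7 + 0)) = 1/(-9 + 3*(-7)) = 1/(-9 - 21) = 1/(-30) = -1/30 ≈ -0.033333)
(U + t(-11))**2 = (-1/30 + 44)**2 = (1319/30)**2 = 1739761/900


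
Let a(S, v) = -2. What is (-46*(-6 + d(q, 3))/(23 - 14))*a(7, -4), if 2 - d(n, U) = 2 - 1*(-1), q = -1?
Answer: -644/9 ≈ -71.556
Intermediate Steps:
d(n, U) = -1 (d(n, U) = 2 - (2 - 1*(-1)) = 2 - (2 + 1) = 2 - 1*3 = 2 - 3 = -1)
(-46*(-6 + d(q, 3))/(23 - 14))*a(7, -4) = -46*(-6 - 1)/(23 - 14)*(-2) = -(-322)/9*(-2) = -46*(-7/9)*(-2) = (322/9)*(-2) = -644/9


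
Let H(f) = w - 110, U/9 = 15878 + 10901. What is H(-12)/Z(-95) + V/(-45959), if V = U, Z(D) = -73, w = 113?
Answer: -17731680/3355007 ≈ -5.2851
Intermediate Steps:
U = 241011 (U = 9*(15878 + 10901) = 9*26779 = 241011)
H(f) = 3 (H(f) = 113 - 110 = 3)
V = 241011
H(-12)/Z(-95) + V/(-45959) = 3/(-73) + 241011/(-45959) = 3*(-1/73) + 241011*(-1/45959) = -3/73 - 241011/45959 = -17731680/3355007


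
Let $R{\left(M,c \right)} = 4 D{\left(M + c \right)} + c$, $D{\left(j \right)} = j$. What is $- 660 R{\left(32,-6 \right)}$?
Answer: $-64680$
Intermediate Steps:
$R{\left(M,c \right)} = 4 M + 5 c$ ($R{\left(M,c \right)} = 4 \left(M + c\right) + c = \left(4 M + 4 c\right) + c = 4 M + 5 c$)
$- 660 R{\left(32,-6 \right)} = - 660 \left(4 \cdot 32 + 5 \left(-6\right)\right) = - 660 \left(128 - 30\right) = \left(-660\right) 98 = -64680$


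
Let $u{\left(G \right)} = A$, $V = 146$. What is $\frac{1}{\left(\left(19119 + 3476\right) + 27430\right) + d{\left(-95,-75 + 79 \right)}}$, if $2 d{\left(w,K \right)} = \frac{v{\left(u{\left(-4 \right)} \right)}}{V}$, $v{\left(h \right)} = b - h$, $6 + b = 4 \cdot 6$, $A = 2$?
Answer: $\frac{73}{3651829} \approx 1.999 \cdot 10^{-5}$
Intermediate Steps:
$u{\left(G \right)} = 2$
$b = 18$ ($b = -6 + 4 \cdot 6 = -6 + 24 = 18$)
$v{\left(h \right)} = 18 - h$
$d{\left(w,K \right)} = \frac{4}{73}$ ($d{\left(w,K \right)} = \frac{\left(18 - 2\right) \frac{1}{146}}{2} = \frac{16 \cdot \frac{1}{146}}{2} = \frac{1}{2} \cdot \frac{8}{73} = \frac{4}{73}$)
$\frac{1}{\left(\left(19119 + 3476\right) + 27430\right) + d{\left(-95,-75 + 79 \right)}} = \frac{1}{\left(\left(19119 + 3476\right) + 27430\right) + \frac{4}{73}} = \frac{1}{\left(22595 + 27430\right) + \frac{4}{73}} = \frac{1}{50025 + \frac{4}{73}} = \frac{1}{\frac{3651829}{73}} = \frac{73}{3651829}$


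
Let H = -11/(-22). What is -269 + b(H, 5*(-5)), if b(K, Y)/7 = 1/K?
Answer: -255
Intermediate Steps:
H = ½ (H = -11*(-1/22) = ½ ≈ 0.50000)
b(K, Y) = 7/K
-269 + b(H, 5*(-5)) = -269 + 7/(½) = -269 + 7*2 = -269 + 14 = -255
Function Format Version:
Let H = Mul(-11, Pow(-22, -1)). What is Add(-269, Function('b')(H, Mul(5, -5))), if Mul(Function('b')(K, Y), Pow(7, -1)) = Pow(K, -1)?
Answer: -255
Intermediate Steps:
H = Rational(1, 2) (H = Mul(-11, Rational(-1, 22)) = Rational(1, 2) ≈ 0.50000)
Function('b')(K, Y) = Mul(7, Pow(K, -1))
Add(-269, Function('b')(H, Mul(5, -5))) = Add(-269, Mul(7, Pow(Rational(1, 2), -1))) = Add(-269, Mul(7, 2)) = Add(-269, 14) = -255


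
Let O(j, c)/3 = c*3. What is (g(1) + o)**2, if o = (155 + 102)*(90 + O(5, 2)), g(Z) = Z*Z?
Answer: 770451049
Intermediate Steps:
g(Z) = Z**2
O(j, c) = 9*c (O(j, c) = 3*(c*3) = 3*(3*c) = 9*c)
o = 27756 (o = (155 + 102)*(90 + 9*2) = 257*(90 + 18) = 257*108 = 27756)
(g(1) + o)**2 = (1**2 + 27756)**2 = (1 + 27756)**2 = 27757**2 = 770451049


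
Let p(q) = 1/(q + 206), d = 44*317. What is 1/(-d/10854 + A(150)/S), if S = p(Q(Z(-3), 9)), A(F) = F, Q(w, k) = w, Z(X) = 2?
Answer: 5427/169315426 ≈ 3.2053e-5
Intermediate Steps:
d = 13948
p(q) = 1/(206 + q)
S = 1/208 (S = 1/(206 + 2) = 1/208 ≈ 0.0048077)
1/(-d/10854 + A(150)/S) = 1/(-1*13948/10854 + 150/(1/208)) = 1/(-13948*1/10854 + 150*208) = 1/(-6974/5427 + 31200) = 1/(169315426/5427) = 5427/169315426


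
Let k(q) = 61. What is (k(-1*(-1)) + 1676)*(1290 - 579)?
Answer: 1235007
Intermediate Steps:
(k(-1*(-1)) + 1676)*(1290 - 579) = (61 + 1676)*(1290 - 579) = 1737*711 = 1235007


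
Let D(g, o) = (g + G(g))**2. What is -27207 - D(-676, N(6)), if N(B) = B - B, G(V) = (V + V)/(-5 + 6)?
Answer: -4139991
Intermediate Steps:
G(V) = 2*V (G(V) = (2*V)/1 = (2*V)*1 = 2*V)
N(B) = 0
D(g, o) = 9*g**2 (D(g, o) = (g + 2*g)**2 = (3*g)**2 = 9*g**2)
-27207 - D(-676, N(6)) = -27207 - 9*(-676)**2 = -27207 - 9*456976 = -27207 - 1*4112784 = -27207 - 4112784 = -4139991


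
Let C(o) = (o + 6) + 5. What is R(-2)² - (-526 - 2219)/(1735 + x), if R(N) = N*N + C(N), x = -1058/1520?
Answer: 74946733/439357 ≈ 170.58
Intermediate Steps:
x = -529/760 (x = -1058*1/1520 = -529/760 ≈ -0.69605)
C(o) = 11 + o (C(o) = (6 + o) + 5 = 11 + o)
R(N) = 11 + N + N² (R(N) = N*N + (11 + N) = N² + (11 + N) = 11 + N + N²)
R(-2)² - (-526 - 2219)/(1735 + x) = (11 - 2 + (-2)²)² - (-526 - 2219)/(1735 - 529/760) = (11 - 2 + 4)² - (-2745)/1318071/760 = 13² - (-2745)*760/1318071 = 169 - 1*(-695400/439357) = 169 + 695400/439357 = 74946733/439357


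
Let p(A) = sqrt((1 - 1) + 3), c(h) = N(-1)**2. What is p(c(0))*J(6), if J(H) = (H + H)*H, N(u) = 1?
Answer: 72*sqrt(3) ≈ 124.71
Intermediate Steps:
J(H) = 2*H**2 (J(H) = (2*H)*H = 2*H**2)
c(h) = 1 (c(h) = 1**2 = 1)
p(A) = sqrt(3) (p(A) = sqrt(0 + 3) = sqrt(3))
p(c(0))*J(6) = sqrt(3)*(2*6**2) = sqrt(3)*(2*36) = sqrt(3)*72 = 72*sqrt(3)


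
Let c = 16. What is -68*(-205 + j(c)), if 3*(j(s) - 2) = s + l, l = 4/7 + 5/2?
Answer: 93602/7 ≈ 13372.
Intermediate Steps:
l = 43/14 (l = 4*(⅐) + 5*(½) = 4/7 + 5/2 = 43/14 ≈ 3.0714)
j(s) = 127/42 + s/3 (j(s) = 2 + (s + 43/14)/3 = 2 + (43/14 + s)/3 = 2 + (43/42 + s/3) = 127/42 + s/3)
-68*(-205 + j(c)) = -68*(-205 + (127/42 + (⅓)*16)) = -68*(-205 + (127/42 + 16/3)) = -68*(-205 + 117/14) = -68*(-2753/14) = 93602/7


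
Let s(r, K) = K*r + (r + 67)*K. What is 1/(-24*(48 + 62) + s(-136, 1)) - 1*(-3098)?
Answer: 8813809/2845 ≈ 3098.0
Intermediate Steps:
s(r, K) = K*r + K*(67 + r) (s(r, K) = K*r + (67 + r)*K = K*r + K*(67 + r))
1/(-24*(48 + 62) + s(-136, 1)) - 1*(-3098) = 1/(-24*(48 + 62) + 1*(67 + 2*(-136))) - 1*(-3098) = 1/(-24*110 + 1*(67 - 272)) + 3098 = 1/(-2640 + 1*(-205)) + 3098 = 1/(-2640 - 205) + 3098 = 1/(-2845) + 3098 = -1/2845 + 3098 = 8813809/2845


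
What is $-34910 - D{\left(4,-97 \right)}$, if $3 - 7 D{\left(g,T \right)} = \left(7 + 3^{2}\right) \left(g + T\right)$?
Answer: $-35123$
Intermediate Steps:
$D{\left(g,T \right)} = \frac{3}{7} - \frac{16 T}{7} - \frac{16 g}{7}$ ($D{\left(g,T \right)} = \frac{3}{7} - \frac{\left(7 + 3^{2}\right) \left(g + T\right)}{7} = \frac{3}{7} - \frac{\left(7 + 9\right) \left(T + g\right)}{7} = \frac{3}{7} - \frac{16 \left(T + g\right)}{7} = \frac{3}{7} - \frac{16 T + 16 g}{7} = \frac{3}{7} - \left(\frac{16 T}{7} + \frac{16 g}{7}\right) = \frac{3}{7} - \frac{16 T}{7} - \frac{16 g}{7}$)
$-34910 - D{\left(4,-97 \right)} = -34910 - \left(\frac{3}{7} - - \frac{1552}{7} - \frac{64}{7}\right) = -34910 - \left(\frac{3}{7} + \frac{1552}{7} - \frac{64}{7}\right) = -34910 - 213 = -35123$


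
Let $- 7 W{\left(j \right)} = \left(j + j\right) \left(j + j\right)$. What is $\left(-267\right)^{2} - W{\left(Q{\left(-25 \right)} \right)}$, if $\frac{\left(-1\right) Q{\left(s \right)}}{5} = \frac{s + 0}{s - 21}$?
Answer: $\frac{263998792}{3703} \approx 71293.0$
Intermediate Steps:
$Q{\left(s \right)} = - \frac{5 s}{-21 + s}$ ($Q{\left(s \right)} = - 5 \frac{s + 0}{s - 21} = - 5 \frac{s}{-21 + s} = - \frac{5 s}{-21 + s}$)
$W{\left(j \right)} = - \frac{4 j^{2}}{7}$ ($W{\left(j \right)} = - \frac{\left(j + j\right) \left(j + j\right)}{7} = - \frac{2 j 2 j}{7} = - \frac{4 j^{2}}{7}$)
$\left(-267\right)^{2} - W{\left(Q{\left(-25 \right)} \right)} = \left(-267\right)^{2} - - \frac{4 \left(\left(-5\right) \left(-25\right) \frac{1}{-21 - 25}\right)^{2}}{7} = 71289 - - \frac{4 \left(\left(-5\right) \left(-25\right) \frac{1}{-46}\right)^{2}}{7} = 71289 - - \frac{4 \left(\left(-5\right) \left(-25\right) \left(- \frac{1}{46}\right)\right)^{2}}{7} = 71289 - - \frac{4 \left(- \frac{125}{46}\right)^{2}}{7} = 71289 - \left(- \frac{4}{7}\right) \frac{15625}{2116} = 71289 - - \frac{15625}{3703} = 71289 + \frac{15625}{3703} = \frac{263998792}{3703}$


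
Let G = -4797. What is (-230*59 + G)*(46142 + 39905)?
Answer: -1580425249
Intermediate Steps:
(-230*59 + G)*(46142 + 39905) = (-230*59 - 4797)*(46142 + 39905) = (-13570 - 4797)*86047 = -18367*86047 = -1580425249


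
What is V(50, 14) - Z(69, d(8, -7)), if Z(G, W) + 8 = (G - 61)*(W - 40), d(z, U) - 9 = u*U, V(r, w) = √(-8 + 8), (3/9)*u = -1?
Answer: 88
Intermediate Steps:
u = -3 (u = 3*(-1) = -3)
V(r, w) = 0 (V(r, w) = √0 = 0)
d(z, U) = 9 - 3*U
Z(G, W) = -8 + (-61 + G)*(-40 + W) (Z(G, W) = -8 + (G - 61)*(W - 40) = -8 + (-61 + G)*(-40 + W))
V(50, 14) - Z(69, d(8, -7)) = 0 - (2432 - 61*(9 - 3*(-7)) - 40*69 + 69*(9 - 3*(-7))) = 0 - (2432 - 61*(9 + 21) - 2760 + 69*(9 + 21)) = 0 - (2432 - 61*30 - 2760 + 69*30) = 0 - (2432 - 1830 - 2760 + 2070) = 0 - 1*(-88) = 0 + 88 = 88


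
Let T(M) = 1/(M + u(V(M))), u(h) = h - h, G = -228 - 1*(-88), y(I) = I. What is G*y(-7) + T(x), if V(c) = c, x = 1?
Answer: 981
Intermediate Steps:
G = -140 (G = -228 + 88 = -140)
u(h) = 0
T(M) = 1/M (T(M) = 1/(M + 0) = 1/M)
G*y(-7) + T(x) = -140*(-7) + 1/1 = 980 + 1 = 981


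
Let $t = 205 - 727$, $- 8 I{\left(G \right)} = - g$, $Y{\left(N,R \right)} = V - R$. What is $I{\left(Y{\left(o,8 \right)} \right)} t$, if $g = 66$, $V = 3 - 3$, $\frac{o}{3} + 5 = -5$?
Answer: $- \frac{8613}{2} \approx -4306.5$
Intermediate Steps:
$o = -30$ ($o = -15 + 3 \left(-5\right) = -15 - 15 = -30$)
$V = 0$ ($V = 3 - 3 = 0$)
$Y{\left(N,R \right)} = - R$ ($Y{\left(N,R \right)} = 0 - R = - R$)
$I{\left(G \right)} = \frac{33}{4}$ ($I{\left(G \right)} = - \frac{\left(-1\right) 66}{8} = \left(- \frac{1}{8}\right) \left(-66\right) = \frac{33}{4}$)
$t = -522$ ($t = 205 - 727 = -522$)
$I{\left(Y{\left(o,8 \right)} \right)} t = \frac{33}{4} \left(-522\right) = - \frac{8613}{2}$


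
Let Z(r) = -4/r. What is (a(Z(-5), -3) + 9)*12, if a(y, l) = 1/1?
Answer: 120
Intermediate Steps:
a(y, l) = 1
(a(Z(-5), -3) + 9)*12 = (1 + 9)*12 = 10*12 = 120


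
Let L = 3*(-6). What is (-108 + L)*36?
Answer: -4536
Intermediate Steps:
L = -18
(-108 + L)*36 = (-108 - 18)*36 = -126*36 = -4536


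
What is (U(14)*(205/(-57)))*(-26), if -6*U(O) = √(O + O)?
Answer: -5330*√7/171 ≈ -82.467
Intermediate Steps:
U(O) = -√2*√O/6 (U(O) = -√(O + O)/6 = -√2*√O/6)
(U(14)*(205/(-57)))*(-26) = ((-√2*√14/6)*(205/(-57)))*(-26) = ((-√7/3)*(205*(-1/57)))*(-26) = (-√7/3*(-205/57))*(-26) = (205*√7/171)*(-26) = -5330*√7/171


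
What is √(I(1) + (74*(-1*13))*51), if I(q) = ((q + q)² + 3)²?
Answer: I*√49013 ≈ 221.39*I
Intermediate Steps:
I(q) = (3 + 4*q²)² (I(q) = ((2*q)² + 3)² = (4*q² + 3)² = (3 + 4*q²)²)
√(I(1) + (74*(-1*13))*51) = √((3 + 4*1²)² + (74*(-1*13))*51) = √((3 + 4*1)² + (74*(-13))*51) = √((3 + 4)² - 962*51) = √(7² - 49062) = √(49 - 49062) = √(-49013) = I*√49013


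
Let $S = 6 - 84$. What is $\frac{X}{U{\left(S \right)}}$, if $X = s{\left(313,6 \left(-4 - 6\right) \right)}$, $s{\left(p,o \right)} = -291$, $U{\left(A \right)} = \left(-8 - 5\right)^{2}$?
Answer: $- \frac{291}{169} \approx -1.7219$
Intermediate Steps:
$S = -78$ ($S = 6 - 84 = -78$)
$U{\left(A \right)} = 169$ ($U{\left(A \right)} = \left(-13\right)^{2} = 169$)
$X = -291$
$\frac{X}{U{\left(S \right)}} = - \frac{291}{169}$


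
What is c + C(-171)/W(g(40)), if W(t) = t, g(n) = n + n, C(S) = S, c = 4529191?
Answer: 362335109/80 ≈ 4.5292e+6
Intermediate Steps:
g(n) = 2*n
c + C(-171)/W(g(40)) = 4529191 - 171/(2*40) = 4529191 - 171/80 = 362335109/80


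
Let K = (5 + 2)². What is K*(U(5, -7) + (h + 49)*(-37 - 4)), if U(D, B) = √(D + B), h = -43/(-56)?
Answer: -799869/8 + 49*I*√2 ≈ -99984.0 + 69.297*I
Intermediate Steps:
h = 43/56 (h = -43*(-1/56) = 43/56 ≈ 0.76786)
K = 49 (K = 7² = 49)
U(D, B) = √(B + D)
K*(U(5, -7) + (h + 49)*(-37 - 4)) = 49*(√(-7 + 5) + (43/56 + 49)*(-37 - 4)) = 49*(√(-2) + (2787/56)*(-41)) = 49*(I*√2 - 114267/56) = 49*(-114267/56 + I*√2) = -799869/8 + 49*I*√2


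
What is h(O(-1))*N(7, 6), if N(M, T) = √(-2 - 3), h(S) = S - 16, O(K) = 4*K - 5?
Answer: -25*I*√5 ≈ -55.902*I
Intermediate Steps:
O(K) = -5 + 4*K
h(S) = -16 + S
N(M, T) = I*√5 (N(M, T) = √(-5) = I*√5)
h(O(-1))*N(7, 6) = (-16 + (-5 + 4*(-1)))*(I*√5) = (-16 + (-5 - 4))*(I*√5) = (-16 - 9)*(I*√5) = -25*I*√5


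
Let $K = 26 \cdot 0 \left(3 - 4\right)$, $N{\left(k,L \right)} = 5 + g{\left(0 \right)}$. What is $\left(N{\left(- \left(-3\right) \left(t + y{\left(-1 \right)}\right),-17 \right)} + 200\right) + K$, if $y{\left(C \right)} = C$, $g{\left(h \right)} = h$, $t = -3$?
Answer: $205$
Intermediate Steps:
$N{\left(k,L \right)} = 5$ ($N{\left(k,L \right)} = 5 + 0 = 5$)
$K = 0$ ($K = 26 \cdot 0 \left(-1\right) = 26 \cdot 0 = 0$)
$\left(N{\left(- \left(-3\right) \left(t + y{\left(-1 \right)}\right),-17 \right)} + 200\right) + K = \left(5 + 200\right) + 0 = 205 + 0 = 205$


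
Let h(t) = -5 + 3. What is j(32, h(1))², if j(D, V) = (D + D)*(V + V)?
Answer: 65536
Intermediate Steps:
h(t) = -2
j(D, V) = 4*D*V (j(D, V) = (2*D)*(2*V) = 4*D*V)
j(32, h(1))² = (4*32*(-2))² = (-256)² = 65536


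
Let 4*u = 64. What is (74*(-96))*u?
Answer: -113664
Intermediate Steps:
u = 16 (u = (1/4)*64 = 16)
(74*(-96))*u = (74*(-96))*16 = -7104*16 = -113664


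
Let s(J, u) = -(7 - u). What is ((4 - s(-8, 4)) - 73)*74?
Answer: -4884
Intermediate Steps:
s(J, u) = -7 + u
((4 - s(-8, 4)) - 73)*74 = ((4 - (-7 + 4)) - 73)*74 = ((4 - 1*(-3)) - 73)*74 = ((4 + 3) - 73)*74 = (7 - 73)*74 = -66*74 = -4884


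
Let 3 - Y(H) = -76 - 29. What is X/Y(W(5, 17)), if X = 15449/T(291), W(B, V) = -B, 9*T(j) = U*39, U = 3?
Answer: 15449/1404 ≈ 11.004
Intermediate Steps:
T(j) = 13 (T(j) = (3*39)/9 = (⅑)*117 = 13)
Y(H) = 108 (Y(H) = 3 - (-76 - 29) = 3 - 1*(-105) = 3 + 105 = 108)
X = 15449/13 ≈ 1188.4
X/Y(W(5, 17)) = (15449/13)/108 = (15449/13)*(1/108) = 15449/1404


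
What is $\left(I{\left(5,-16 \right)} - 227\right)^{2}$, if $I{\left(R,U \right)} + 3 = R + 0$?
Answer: $50625$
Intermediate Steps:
$I{\left(R,U \right)} = -3 + R$ ($I{\left(R,U \right)} = -3 + \left(R + 0\right) = -3 + R$)
$\left(I{\left(5,-16 \right)} - 227\right)^{2} = \left(\left(-3 + 5\right) - 227\right)^{2} = \left(2 - 227\right)^{2} = \left(-225\right)^{2} = 50625$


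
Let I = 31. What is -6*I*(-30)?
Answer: 5580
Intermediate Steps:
-6*I*(-30) = -6*31*(-30) = -186*(-30) = 5580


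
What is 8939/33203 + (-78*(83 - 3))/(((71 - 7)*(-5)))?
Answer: 1312795/66406 ≈ 19.769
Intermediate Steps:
8939/33203 + (-78*(83 - 3))/(((71 - 7)*(-5))) = 8939*(1/33203) + (-78*80)/((64*(-5))) = 8939/33203 - 6240/(-320) = 8939/33203 - 6240*(-1/320) = 8939/33203 + 39/2 = 1312795/66406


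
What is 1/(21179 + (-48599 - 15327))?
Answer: -1/42747 ≈ -2.3393e-5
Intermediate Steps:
1/(21179 + (-48599 - 15327)) = 1/(21179 - 63926) = 1/(-42747) = -1/42747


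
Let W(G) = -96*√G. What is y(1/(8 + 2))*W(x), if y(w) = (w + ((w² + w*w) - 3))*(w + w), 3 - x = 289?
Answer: 6912*I*√286/125 ≈ 935.14*I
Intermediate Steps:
x = -286 (x = 3 - 1*289 = 3 - 289 = -286)
y(w) = 2*w*(-3 + w + 2*w²) (y(w) = (w + ((w² + w²) - 3))*(2*w) = (w + (2*w² - 3))*(2*w) = (w + (-3 + 2*w²))*(2*w) = (-3 + w + 2*w²)*(2*w) = 2*w*(-3 + w + 2*w²))
y(1/(8 + 2))*W(x) = (2*(-3 + 1/(8 + 2) + 2*(1/(8 + 2))²)/(8 + 2))*(-96*I*√286) = (2*(-3 + 1/10 + 2*(1/10)²)/10)*(-96*I*√286) = (2*(⅒)*(-3 + ⅒ + 2*(⅒)²))*(-96*I*√286) = (2*(⅒)*(-3 + ⅒ + 2*(1/100)))*(-96*I*√286) = (2*(⅒)*(-3 + ⅒ + 1/50))*(-96*I*√286) = (2*(⅒)*(-72/25))*(-96*I*√286) = -(-6912)*I*√286/125 = 6912*I*√286/125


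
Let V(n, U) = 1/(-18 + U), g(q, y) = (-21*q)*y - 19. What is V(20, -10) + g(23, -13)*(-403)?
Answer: -70637841/28 ≈ -2.5228e+6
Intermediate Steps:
g(q, y) = -19 - 21*q*y (g(q, y) = -21*q*y - 19 = -19 - 21*q*y)
V(20, -10) + g(23, -13)*(-403) = 1/(-18 - 10) + (-19 - 21*23*(-13))*(-403) = 1/(-28) + (-19 + 6279)*(-403) = -1/28 + 6260*(-403) = -1/28 - 2522780 = -70637841/28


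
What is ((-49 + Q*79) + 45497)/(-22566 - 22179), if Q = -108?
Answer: -36916/44745 ≈ -0.82503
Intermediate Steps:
((-49 + Q*79) + 45497)/(-22566 - 22179) = ((-49 - 108*79) + 45497)/(-22566 - 22179) = ((-49 - 8532) + 45497)/(-44745) = (-8581 + 45497)*(-1/44745) = 36916*(-1/44745) = -36916/44745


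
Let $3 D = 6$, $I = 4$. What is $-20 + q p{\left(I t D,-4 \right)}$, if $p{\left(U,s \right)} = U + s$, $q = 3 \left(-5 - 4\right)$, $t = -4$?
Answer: $952$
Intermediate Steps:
$q = -27$ ($q = 3 \left(-9\right) = -27$)
$D = 2$ ($D = \frac{1}{3} \cdot 6 = 2$)
$-20 + q p{\left(I t D,-4 \right)} = -20 - 27 \left(4 \left(-4\right) 2 - 4\right) = -20 - 27 \left(\left(-16\right) 2 - 4\right) = -20 - 27 \left(-32 - 4\right) = -20 - -972 = -20 + 972 = 952$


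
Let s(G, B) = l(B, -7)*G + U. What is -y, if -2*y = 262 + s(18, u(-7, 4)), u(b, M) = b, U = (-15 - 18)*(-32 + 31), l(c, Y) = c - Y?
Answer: 295/2 ≈ 147.50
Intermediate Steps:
U = 33 (U = -33*(-1) = 33)
s(G, B) = 33 + G*(7 + B) (s(G, B) = (B - 1*(-7))*G + 33 = (B + 7)*G + 33 = (7 + B)*G + 33 = G*(7 + B) + 33 = 33 + G*(7 + B))
y = -295/2 (y = -(262 + (33 + 18*(7 - 7)))/2 = -(262 + (33 + 18*0))/2 = -(262 + (33 + 0))/2 = -(262 + 33)/2 = -½*295 = -295/2 ≈ -147.50)
-y = -1*(-295/2) = 295/2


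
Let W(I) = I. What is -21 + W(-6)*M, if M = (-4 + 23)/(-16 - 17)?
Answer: -193/11 ≈ -17.545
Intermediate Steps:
M = -19/33 (M = 19/(-33) = 19*(-1/33) = -19/33 ≈ -0.57576)
-21 + W(-6)*M = -21 - 6*(-19/33) = -21 + 38/11 = -193/11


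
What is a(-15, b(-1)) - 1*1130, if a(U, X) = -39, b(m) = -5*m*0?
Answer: -1169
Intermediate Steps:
b(m) = 0
a(-15, b(-1)) - 1*1130 = -39 - 1*1130 = -39 - 1130 = -1169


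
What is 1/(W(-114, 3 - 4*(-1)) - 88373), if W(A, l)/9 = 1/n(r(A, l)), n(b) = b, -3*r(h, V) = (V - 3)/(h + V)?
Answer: -4/350603 ≈ -1.1409e-5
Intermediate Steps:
r(h, V) = -(-3 + V)/(3*(V + h)) (r(h, V) = -(V - 3)/(3*(h + V)) = -(-3 + V)/(3*(V + h)))
W(A, l) = 9*(A + l)/(1 - l/3) (W(A, l) = 9/(((1 - l/3)/(l + A))) = 9/(((1 - l/3)/(A + l))) = 9*((A + l)/(1 - l/3)) = 9*(A + l)/(1 - l/3))
1/(W(-114, 3 - 4*(-1)) - 88373) = 1/(27*(-1*(-114) - (3 - 4*(-1)))/(-3 + (3 - 4*(-1))) - 88373) = 1/(27*(114 - (3 + 4))/(-3 + (3 + 4)) - 88373) = 1/(27*(114 - 1*7)/(-3 + 7) - 88373) = 1/(27*(114 - 7)/4 - 88373) = 1/(27*(¼)*107 - 88373) = 1/(2889/4 - 88373) = 1/(-350603/4) = -4/350603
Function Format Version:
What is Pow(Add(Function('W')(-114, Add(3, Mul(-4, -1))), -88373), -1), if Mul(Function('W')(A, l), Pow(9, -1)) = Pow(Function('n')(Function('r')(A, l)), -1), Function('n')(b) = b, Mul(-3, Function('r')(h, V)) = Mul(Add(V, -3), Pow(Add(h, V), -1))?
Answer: Rational(-4, 350603) ≈ -1.1409e-5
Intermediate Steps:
Function('r')(h, V) = Mul(Rational(-1, 3), Pow(Add(V, h), -1), Add(-3, V)) (Function('r')(h, V) = Mul(Rational(-1, 3), Mul(Add(V, -3), Pow(Add(h, V), -1))) = Mul(Rational(-1, 3), Mul(Add(-3, V), Pow(Add(V, h), -1))) = Mul(Rational(-1, 3), Mul(Pow(Add(V, h), -1), Add(-3, V))) = Mul(Rational(-1, 3), Pow(Add(V, h), -1), Add(-3, V)))
Function('W')(A, l) = Mul(9, Pow(Add(1, Mul(Rational(-1, 3), l)), -1), Add(A, l)) (Function('W')(A, l) = Mul(9, Pow(Mul(Pow(Add(l, A), -1), Add(1, Mul(Rational(-1, 3), l))), -1)) = Mul(9, Pow(Mul(Pow(Add(A, l), -1), Add(1, Mul(Rational(-1, 3), l))), -1)) = Mul(9, Mul(Pow(Add(1, Mul(Rational(-1, 3), l)), -1), Add(A, l))) = Mul(9, Pow(Add(1, Mul(Rational(-1, 3), l)), -1), Add(A, l)))
Pow(Add(Function('W')(-114, Add(3, Mul(-4, -1))), -88373), -1) = Pow(Add(Mul(27, Pow(Add(-3, Add(3, Mul(-4, -1))), -1), Add(Mul(-1, -114), Mul(-1, Add(3, Mul(-4, -1))))), -88373), -1) = Pow(Add(Mul(27, Pow(Add(-3, Add(3, 4)), -1), Add(114, Mul(-1, Add(3, 4)))), -88373), -1) = Pow(Add(Mul(27, Pow(Add(-3, 7), -1), Add(114, Mul(-1, 7))), -88373), -1) = Pow(Add(Mul(27, Pow(4, -1), Add(114, -7)), -88373), -1) = Pow(Add(Mul(27, Rational(1, 4), 107), -88373), -1) = Pow(Add(Rational(2889, 4), -88373), -1) = Pow(Rational(-350603, 4), -1) = Rational(-4, 350603)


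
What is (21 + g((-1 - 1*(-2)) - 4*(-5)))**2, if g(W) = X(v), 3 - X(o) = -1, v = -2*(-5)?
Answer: 625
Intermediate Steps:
v = 10
X(o) = 4 (X(o) = 3 - 1*(-1) = 3 + 1 = 4)
g(W) = 4
(21 + g((-1 - 1*(-2)) - 4*(-5)))**2 = (21 + 4)**2 = 25**2 = 625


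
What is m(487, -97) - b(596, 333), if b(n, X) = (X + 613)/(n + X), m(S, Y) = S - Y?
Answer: 541590/929 ≈ 582.98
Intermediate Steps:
b(n, X) = (613 + X)/(X + n)
m(487, -97) - b(596, 333) = (487 - 1*(-97)) - (613 + 333)/(333 + 596) = (487 + 97) - 946/929 = 584 - 946/929 = 541590/929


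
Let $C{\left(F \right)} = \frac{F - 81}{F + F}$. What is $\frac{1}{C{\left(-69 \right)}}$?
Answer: $\frac{23}{25} \approx 0.92$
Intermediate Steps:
$C{\left(F \right)} = \frac{-81 + F}{2 F}$
$\frac{1}{C{\left(-69 \right)}} = \frac{1}{\frac{1}{2} \frac{1}{-69} \left(-81 - 69\right)} = \frac{1}{\frac{1}{2} \left(- \frac{1}{69}\right) \left(-150\right)} = \frac{1}{\frac{25}{23}} = \frac{23}{25}$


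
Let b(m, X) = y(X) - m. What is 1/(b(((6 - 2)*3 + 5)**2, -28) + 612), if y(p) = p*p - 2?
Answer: 1/1105 ≈ 0.00090498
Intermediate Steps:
y(p) = -2 + p**2 (y(p) = p**2 - 2 = -2 + p**2)
b(m, X) = -2 + X**2 - m (b(m, X) = (-2 + X**2) - m = -2 + X**2 - m)
1/(b(((6 - 2)*3 + 5)**2, -28) + 612) = 1/((-2 + (-28)**2 - ((6 - 2)*3 + 5)**2) + 612) = 1/((-2 + 784 - (4*3 + 5)**2) + 612) = 1/((-2 + 784 - (12 + 5)**2) + 612) = 1/((-2 + 784 - 1*17**2) + 612) = 1/((-2 + 784 - 1*289) + 612) = 1/((-2 + 784 - 289) + 612) = 1/(493 + 612) = 1/1105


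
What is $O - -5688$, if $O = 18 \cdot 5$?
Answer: $5778$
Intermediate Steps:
$O = 90$
$O - -5688 = 90 - -5688 = 90 + 5688 = 5778$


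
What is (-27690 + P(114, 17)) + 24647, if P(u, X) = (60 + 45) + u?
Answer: -2824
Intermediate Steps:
P(u, X) = 105 + u
(-27690 + P(114, 17)) + 24647 = (-27690 + (105 + 114)) + 24647 = (-27690 + 219) + 24647 = -27471 + 24647 = -2824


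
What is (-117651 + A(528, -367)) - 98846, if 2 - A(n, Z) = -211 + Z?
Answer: -215917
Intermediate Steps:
A(n, Z) = 213 - Z (A(n, Z) = 2 - (-211 + Z) = 2 + (211 - Z) = 213 - Z)
(-117651 + A(528, -367)) - 98846 = (-117651 + (213 - 1*(-367))) - 98846 = (-117651 + (213 + 367)) - 98846 = (-117651 + 580) - 98846 = -117071 - 98846 = -215917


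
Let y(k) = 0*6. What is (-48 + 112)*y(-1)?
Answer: 0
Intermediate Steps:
y(k) = 0
(-48 + 112)*y(-1) = (-48 + 112)*0 = 64*0 = 0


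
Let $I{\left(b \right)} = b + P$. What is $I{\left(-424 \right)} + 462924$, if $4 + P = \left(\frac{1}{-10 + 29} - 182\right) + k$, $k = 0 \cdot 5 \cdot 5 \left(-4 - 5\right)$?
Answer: $\frac{8783967}{19} \approx 4.6231 \cdot 10^{5}$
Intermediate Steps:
$k = 0$ ($k = 0 \cdot 5 \left(-9\right) = 0 \left(-9\right) = 0$)
$P = - \frac{3533}{19}$ ($P = -4 + \left(\left(\frac{1}{-10 + 29} - 182\right) + 0\right) = -4 + \left(\left(\frac{1}{19} - 182\right) + 0\right) = -4 + \left(- \frac{3457}{19} + 0\right) = -4 - \frac{3457}{19} = - \frac{3533}{19} \approx -185.95$)
$I{\left(b \right)} = - \frac{3533}{19} + b$ ($I{\left(b \right)} = b - \frac{3533}{19} = - \frac{3533}{19} + b$)
$I{\left(-424 \right)} + 462924 = \left(- \frac{3533}{19} - 424\right) + 462924 = - \frac{11589}{19} + 462924 = \frac{8783967}{19}$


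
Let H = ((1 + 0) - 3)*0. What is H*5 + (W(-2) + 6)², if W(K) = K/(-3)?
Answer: 400/9 ≈ 44.444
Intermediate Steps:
H = 0 (H = (1 - 3)*0 = -2*0 = 0)
W(K) = -K/3 (W(K) = K*(-⅓) = -K/3)
H*5 + (W(-2) + 6)² = 0*5 + (-⅓*(-2) + 6)² = 0 + (⅔ + 6)² = 0 + (20/3)² = 0 + 400/9 = 400/9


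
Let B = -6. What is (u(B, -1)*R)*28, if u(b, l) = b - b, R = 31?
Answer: 0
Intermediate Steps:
u(b, l) = 0
(u(B, -1)*R)*28 = (0*31)*28 = 0*28 = 0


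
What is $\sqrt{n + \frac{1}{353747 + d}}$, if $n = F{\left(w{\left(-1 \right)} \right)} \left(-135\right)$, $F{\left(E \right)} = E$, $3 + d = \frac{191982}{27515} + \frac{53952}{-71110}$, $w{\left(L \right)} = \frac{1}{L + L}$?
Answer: $\frac{\sqrt{80842107207562561042753795910}}{34607236199417} \approx 8.2158$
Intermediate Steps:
$w{\left(L \right)} = \frac{1}{2 L}$
$d = \frac{629757579}{195659165}$ ($d = -3 + \left(\frac{191982}{27515} + \frac{53952}{-71110}\right) = -3 + \left(191982 \cdot \frac{1}{27515} + 53952 \left(- \frac{1}{71110}\right)\right) = -3 + \left(\frac{191982}{27515} - \frac{26976}{35555}\right) = -3 + \frac{1216735074}{195659165} = \frac{629757579}{195659165} \approx 3.2186$)
$n = \frac{135}{2}$ ($n = \frac{1}{2 \left(-1\right)} \left(-135\right) = \frac{1}{2} \left(-1\right) \left(-135\right) = \left(- \frac{1}{2}\right) \left(-135\right) = \frac{135}{2} \approx 67.5$)
$\sqrt{n + \frac{1}{353747 + d}} = \sqrt{\frac{135}{2} + \frac{1}{353747 + \frac{629757579}{195659165}}} = \sqrt{\frac{135}{2} + \frac{1}{\frac{69214472398834}{195659165}}} = \sqrt{\frac{135}{2} + \frac{195659165}{69214472398834}} = \sqrt{\frac{2335988541290230}{34607236199417}} = \frac{\sqrt{80842107207562561042753795910}}{34607236199417}$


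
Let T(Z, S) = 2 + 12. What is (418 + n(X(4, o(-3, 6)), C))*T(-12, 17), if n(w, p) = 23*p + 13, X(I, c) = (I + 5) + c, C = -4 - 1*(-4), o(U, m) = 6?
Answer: 6034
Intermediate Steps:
C = 0 (C = -4 + 4 = 0)
T(Z, S) = 14
X(I, c) = 5 + I + c (X(I, c) = (5 + I) + c = 5 + I + c)
n(w, p) = 13 + 23*p
(418 + n(X(4, o(-3, 6)), C))*T(-12, 17) = (418 + (13 + 23*0))*14 = (418 + (13 + 0))*14 = (418 + 13)*14 = 431*14 = 6034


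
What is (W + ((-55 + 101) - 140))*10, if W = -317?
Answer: -4110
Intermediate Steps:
(W + ((-55 + 101) - 140))*10 = (-317 + ((-55 + 101) - 140))*10 = (-317 + (46 - 140))*10 = (-317 - 94)*10 = -411*10 = -4110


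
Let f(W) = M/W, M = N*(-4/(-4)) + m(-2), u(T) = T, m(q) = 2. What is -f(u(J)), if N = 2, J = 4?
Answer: -1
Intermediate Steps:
M = 4 (M = 2*(-4/(-4)) + 2 = 2*(-4*(-1/4)) + 2 = 2*1 + 2 = 2 + 2 = 4)
f(W) = 4/W
-f(u(J)) = -4/4 = -1*1 = -1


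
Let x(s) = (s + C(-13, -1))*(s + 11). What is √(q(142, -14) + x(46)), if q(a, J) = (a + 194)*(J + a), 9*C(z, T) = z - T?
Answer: √45554 ≈ 213.43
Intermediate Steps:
C(z, T) = -T/9 + z/9 (C(z, T) = (z - T)/9 = -T/9 + z/9)
q(a, J) = (194 + a)*(J + a)
x(s) = (11 + s)*(-4/3 + s) (x(s) = (s + (-⅑*(-1) + (⅑)*(-13)))*(s + 11) = (s + (⅑ - 13/9))*(11 + s) = (s - 4/3)*(11 + s) = (-4/3 + s)*(11 + s) = (11 + s)*(-4/3 + s))
√(q(142, -14) + x(46)) = √((142² + 194*(-14) + 194*142 - 14*142) + (-44/3 + 46² + (29/3)*46)) = √((20164 - 2716 + 27548 - 1988) + (-44/3 + 2116 + 1334/3)) = √(43008 + 2546) = √45554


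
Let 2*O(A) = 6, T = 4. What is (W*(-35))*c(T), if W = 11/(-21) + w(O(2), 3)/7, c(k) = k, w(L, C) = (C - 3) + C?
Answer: 40/3 ≈ 13.333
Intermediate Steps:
O(A) = 3 (O(A) = (½)*6 = 3)
w(L, C) = -3 + 2*C (w(L, C) = (-3 + C) + C = -3 + 2*C)
W = -2/21 (W = 11/(-21) + (-3 + 2*3)/7 = 11*(-1/21) + (-3 + 6)*(⅐) = -11/21 + 3*(⅐) = -11/21 + 3/7 = -2/21 ≈ -0.095238)
(W*(-35))*c(T) = -2/21*(-35)*4 = (10/3)*4 = 40/3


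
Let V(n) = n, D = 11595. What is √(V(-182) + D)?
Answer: √11413 ≈ 106.83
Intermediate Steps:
√(V(-182) + D) = √(-182 + 11595) = √11413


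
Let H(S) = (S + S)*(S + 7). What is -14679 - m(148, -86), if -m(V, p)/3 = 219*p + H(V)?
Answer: 66459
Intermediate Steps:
H(S) = 2*S*(7 + S) (H(S) = (2*S)*(7 + S) = 2*S*(7 + S))
m(V, p) = -657*p - 6*V*(7 + V) (m(V, p) = -3*(219*p + 2*V*(7 + V)) = -657*p - 6*V*(7 + V))
-14679 - m(148, -86) = -14679 - (-657*(-86) - 6*148*(7 + 148)) = -14679 - (56502 - 6*148*155) = -14679 - (56502 - 137640) = -14679 - 1*(-81138) = -14679 + 81138 = 66459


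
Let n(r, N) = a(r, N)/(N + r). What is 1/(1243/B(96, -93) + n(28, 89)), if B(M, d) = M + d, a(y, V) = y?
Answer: 117/48505 ≈ 0.0024121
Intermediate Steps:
n(r, N) = r/(N + r)
1/(1243/B(96, -93) + n(28, 89)) = 1/(1243/(96 - 93) + 28/(89 + 28)) = 1/(1243/3 + 28/117) = 1/(48505/117) = 117/48505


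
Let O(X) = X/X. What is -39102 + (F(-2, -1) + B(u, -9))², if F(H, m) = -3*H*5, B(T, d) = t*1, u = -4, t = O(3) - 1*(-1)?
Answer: -38078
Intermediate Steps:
O(X) = 1
t = 2 (t = 1 - 1*(-1) = 1 + 1 = 2)
B(T, d) = 2 (B(T, d) = 2*1 = 2)
F(H, m) = -15*H
-39102 + (F(-2, -1) + B(u, -9))² = -39102 + (-15*(-2) + 2)² = -39102 + (30 + 2)² = -39102 + 32² = -39102 + 1024 = -38078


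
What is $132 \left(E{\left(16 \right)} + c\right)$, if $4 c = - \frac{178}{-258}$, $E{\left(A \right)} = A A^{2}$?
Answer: $\frac{23249875}{43} \approx 5.407 \cdot 10^{5}$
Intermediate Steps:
$E{\left(A \right)} = A^{3}$
$c = \frac{89}{516}$ ($c = \frac{\left(-178\right) \frac{1}{-258}}{4} = \frac{\left(-178\right) \left(- \frac{1}{258}\right)}{4} = \frac{1}{4} \cdot \frac{89}{129} = \frac{89}{516} \approx 0.17248$)
$132 \left(E{\left(16 \right)} + c\right) = 132 \left(16^{3} + \frac{89}{516}\right) = 132 \left(4096 + \frac{89}{516}\right) = 132 \cdot \frac{2113625}{516} = \frac{23249875}{43}$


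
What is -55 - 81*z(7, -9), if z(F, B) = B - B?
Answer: -55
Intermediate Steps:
z(F, B) = 0
-55 - 81*z(7, -9) = -55 - 81*0 = -55 + 0 = -55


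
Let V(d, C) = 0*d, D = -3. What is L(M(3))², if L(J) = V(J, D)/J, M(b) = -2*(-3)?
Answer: 0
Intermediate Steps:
M(b) = 6
V(d, C) = 0
L(J) = 0 (L(J) = 0/J = 0)
L(M(3))² = 0² = 0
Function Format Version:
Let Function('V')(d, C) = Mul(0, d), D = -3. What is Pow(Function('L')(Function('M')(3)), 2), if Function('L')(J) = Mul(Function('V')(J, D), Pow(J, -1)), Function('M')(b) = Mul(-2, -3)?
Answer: 0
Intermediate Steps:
Function('M')(b) = 6
Function('V')(d, C) = 0
Function('L')(J) = 0 (Function('L')(J) = Mul(0, Pow(J, -1)) = 0)
Pow(Function('L')(Function('M')(3)), 2) = Pow(0, 2) = 0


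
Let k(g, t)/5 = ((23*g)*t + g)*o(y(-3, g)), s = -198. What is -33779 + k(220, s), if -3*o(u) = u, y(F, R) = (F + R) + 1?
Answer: 1091708063/3 ≈ 3.6390e+8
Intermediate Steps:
y(F, R) = 1 + F + R
o(u) = -u/3
k(g, t) = 5*(⅔ - g/3)*(g + 23*g*t) (k(g, t) = 5*(((23*g)*t + g)*(-(1 - 3 + g)/3)) = 5*((23*g*t + g)*(-(-2 + g)/3)) = 5*((g + 23*g*t)*(⅔ - g/3)) = 5*((⅔ - g/3)*(g + 23*g*t)) = 5*(⅔ - g/3)*(g + 23*g*t))
-33779 + k(220, s) = -33779 + (5/3)*220*(1 + 23*(-198))*(2 - 1*220) = -33779 + (5/3)*220*(1 - 4554)*(2 - 220) = -33779 + (5/3)*220*(-4553)*(-218) = -33779 + 1091809400/3 = 1091708063/3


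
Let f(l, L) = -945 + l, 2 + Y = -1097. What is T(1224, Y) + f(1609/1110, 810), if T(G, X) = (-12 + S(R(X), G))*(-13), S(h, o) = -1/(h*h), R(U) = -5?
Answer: -4368019/5550 ≈ -787.03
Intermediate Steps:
S(h, o) = -1/h**2 (S(h, o) = -1/(h**2) = -1/h**2)
Y = -1099 (Y = -2 - 1097 = -1099)
T(G, X) = 3913/25 (T(G, X) = (-12 - 1/(-5)**2)*(-13) = (-12 - 1*1/25)*(-13) = (-12 - 1/25)*(-13) = -301/25*(-13) = 3913/25)
T(1224, Y) + f(1609/1110, 810) = 3913/25 + (-945 + 1609/1110) = 3913/25 - 1047341/1110 = -4368019/5550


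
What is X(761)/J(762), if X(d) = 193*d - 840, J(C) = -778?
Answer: -146033/778 ≈ -187.70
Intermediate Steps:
X(d) = -840 + 193*d
X(761)/J(762) = (-840 + 193*761)/(-778) = (-840 + 146873)*(-1/778) = 146033*(-1/778) = -146033/778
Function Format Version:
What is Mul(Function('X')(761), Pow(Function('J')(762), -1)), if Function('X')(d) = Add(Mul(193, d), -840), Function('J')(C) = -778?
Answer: Rational(-146033, 778) ≈ -187.70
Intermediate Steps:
Function('X')(d) = Add(-840, Mul(193, d))
Mul(Function('X')(761), Pow(Function('J')(762), -1)) = Mul(Add(-840, Mul(193, 761)), Pow(-778, -1)) = Mul(Add(-840, 146873), Rational(-1, 778)) = Mul(146033, Rational(-1, 778)) = Rational(-146033, 778)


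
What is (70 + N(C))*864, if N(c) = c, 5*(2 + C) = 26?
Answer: 316224/5 ≈ 63245.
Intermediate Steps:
C = 16/5 (C = -2 + (⅕)*26 = -2 + 26/5 = 16/5 ≈ 3.2000)
(70 + N(C))*864 = (70 + 16/5)*864 = (366/5)*864 = 316224/5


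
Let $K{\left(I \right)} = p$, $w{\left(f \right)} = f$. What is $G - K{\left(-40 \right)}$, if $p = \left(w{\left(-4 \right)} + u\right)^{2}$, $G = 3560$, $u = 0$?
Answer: $3544$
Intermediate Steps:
$p = 16$ ($p = \left(-4 + 0\right)^{2} = \left(-4\right)^{2} = 16$)
$K{\left(I \right)} = 16$
$G - K{\left(-40 \right)} = 3560 - 16 = 3544$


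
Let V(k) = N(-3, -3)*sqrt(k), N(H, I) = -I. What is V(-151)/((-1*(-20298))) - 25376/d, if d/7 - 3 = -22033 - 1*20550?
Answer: 6344/74515 + I*sqrt(151)/6766 ≈ 0.085137 + 0.0018162*I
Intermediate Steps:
d = -298060 (d = 21 + 7*(-22033 - 1*20550) = 21 + 7*(-22033 - 20550) = 21 + 7*(-42583) = 21 - 298081 = -298060)
V(k) = 3*sqrt(k) (V(k) = (-1*(-3))*sqrt(k) = 3*sqrt(k))
V(-151)/((-1*(-20298))) - 25376/d = (3*sqrt(-151))/((-1*(-20298))) - 25376/(-298060) = (3*(I*sqrt(151)))/20298 - 25376*(-1/298060) = (3*I*sqrt(151))*(1/20298) + 6344/74515 = I*sqrt(151)/6766 + 6344/74515 = 6344/74515 + I*sqrt(151)/6766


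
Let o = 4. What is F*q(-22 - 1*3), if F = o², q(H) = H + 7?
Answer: -288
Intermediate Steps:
q(H) = 7 + H
F = 16 (F = 4² = 16)
F*q(-22 - 1*3) = 16*(7 + (-22 - 1*3)) = 16*(7 + (-22 - 3)) = 16*(7 - 25) = 16*(-18) = -288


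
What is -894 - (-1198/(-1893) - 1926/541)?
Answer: -912559222/1024113 ≈ -891.07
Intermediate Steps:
-894 - (-1198/(-1893) - 1926/541) = -894 - (-1198*(-1/1893) - 1926*1/541) = -894 - (1198/1893 - 1926/541) = -894 - 1*(-2997800/1024113) = -894 + 2997800/1024113 = -912559222/1024113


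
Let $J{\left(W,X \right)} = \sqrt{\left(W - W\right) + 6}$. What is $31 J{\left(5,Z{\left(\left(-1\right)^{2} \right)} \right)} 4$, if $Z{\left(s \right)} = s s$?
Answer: $124 \sqrt{6} \approx 303.74$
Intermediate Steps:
$Z{\left(s \right)} = s^{2}$
$J{\left(W,X \right)} = \sqrt{6}$ ($J{\left(W,X \right)} = \sqrt{0 + 6} = \sqrt{6}$)
$31 J{\left(5,Z{\left(\left(-1\right)^{2} \right)} \right)} 4 = 31 \sqrt{6} \cdot 4 = 124 \sqrt{6}$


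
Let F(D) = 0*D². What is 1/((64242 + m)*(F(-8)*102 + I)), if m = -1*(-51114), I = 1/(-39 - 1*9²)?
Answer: -10/9613 ≈ -0.0010403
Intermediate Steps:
I = -1/120 (I = 1/(-39 - 1*81) = 1/(-39 - 81) = 1/(-120) = -1/120 ≈ -0.0083333)
m = 51114
F(D) = 0
1/((64242 + m)*(F(-8)*102 + I)) = 1/((64242 + 51114)*(0*102 - 1/120)) = 1/(115356*(0 - 1/120)) = 1/(115356*(-1/120)) = (1/115356)*(-120) = -10/9613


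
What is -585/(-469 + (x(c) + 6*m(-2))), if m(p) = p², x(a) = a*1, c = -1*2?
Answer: 195/149 ≈ 1.3087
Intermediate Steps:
c = -2
x(a) = a
-585/(-469 + (x(c) + 6*m(-2))) = -585/(-469 + (-2 + 6*(-2)²)) = -585/(-469 + (-2 + 6*4)) = -585/(-469 + (-2 + 24)) = -585/(-469 + 22) = -585/(-447) = -1/447*(-585) = 195/149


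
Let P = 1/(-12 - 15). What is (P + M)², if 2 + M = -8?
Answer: 73441/729 ≈ 100.74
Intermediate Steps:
M = -10 (M = -2 - 8 = -10)
P = -1/27 (P = 1/(-27) = -1/27 ≈ -0.037037)
(P + M)² = (-1/27 - 10)² = (-271/27)² = 73441/729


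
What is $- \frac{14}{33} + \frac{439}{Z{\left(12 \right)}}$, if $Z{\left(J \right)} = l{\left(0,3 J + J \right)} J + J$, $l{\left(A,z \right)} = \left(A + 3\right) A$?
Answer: $\frac{1591}{44} \approx 36.159$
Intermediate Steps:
$l{\left(A,z \right)} = A \left(3 + A\right)$ ($l{\left(A,z \right)} = \left(3 + A\right) A = A \left(3 + A\right)$)
$Z{\left(J \right)} = J$ ($Z{\left(J \right)} = 0 \left(3 + 0\right) J + J = 0 \cdot 3 J + J = 0 J + J = 0 + J = J$)
$- \frac{14}{33} + \frac{439}{Z{\left(12 \right)}} = - \frac{14}{33} + \frac{439}{12} = \frac{1591}{44}$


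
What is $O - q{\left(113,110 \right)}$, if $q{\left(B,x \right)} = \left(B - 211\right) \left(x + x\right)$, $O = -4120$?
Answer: $17440$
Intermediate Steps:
$q{\left(B,x \right)} = 2 x \left(-211 + B\right)$ ($q{\left(B,x \right)} = \left(-211 + B\right) 2 x = 2 x \left(-211 + B\right)$)
$O - q{\left(113,110 \right)} = -4120 - 2 \cdot 110 \left(-211 + 113\right) = -4120 - 2 \cdot 110 \left(-98\right) = -4120 - -21560 = -4120 + 21560 = 17440$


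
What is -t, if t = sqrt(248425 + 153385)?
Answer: -sqrt(401810) ≈ -633.88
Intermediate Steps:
t = sqrt(401810) ≈ 633.88
-t = -sqrt(401810)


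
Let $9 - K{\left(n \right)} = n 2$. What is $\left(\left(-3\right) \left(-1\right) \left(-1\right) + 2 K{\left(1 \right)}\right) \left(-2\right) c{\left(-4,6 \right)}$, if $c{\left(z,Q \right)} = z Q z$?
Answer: $-2112$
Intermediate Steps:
$c{\left(z,Q \right)} = Q z^{2}$ ($c{\left(z,Q \right)} = Q z z = Q z^{2}$)
$K{\left(n \right)} = 9 - 2 n$ ($K{\left(n \right)} = 9 - n 2 = 9 - 2 n$)
$\left(\left(-3\right) \left(-1\right) \left(-1\right) + 2 K{\left(1 \right)}\right) \left(-2\right) c{\left(-4,6 \right)} = \left(\left(-3\right) \left(-1\right) \left(-1\right) + 2 \left(9 - 2\right)\right) \left(-2\right) 6 \left(-4\right)^{2} = \left(3 \left(-1\right) + 2 \left(9 - 2\right)\right) \left(-2\right) 6 \cdot 16 = \left(-3 + 2 \cdot 7\right) \left(-2\right) 96 = \left(-3 + 14\right) \left(-2\right) 96 = 11 \left(-2\right) 96 = \left(-22\right) 96 = -2112$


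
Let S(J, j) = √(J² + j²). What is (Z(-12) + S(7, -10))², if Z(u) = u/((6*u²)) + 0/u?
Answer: 772417/5184 - √149/36 ≈ 148.66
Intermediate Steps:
Z(u) = 1/(6*u) (Z(u) = u*(1/(6*u²)) + 0 = 1/(6*u) + 0 = 1/(6*u))
(Z(-12) + S(7, -10))² = ((⅙)/(-12) + √(7² + (-10)²))² = ((⅙)*(-1/12) + √(49 + 100))² = (-1/72 + √149)²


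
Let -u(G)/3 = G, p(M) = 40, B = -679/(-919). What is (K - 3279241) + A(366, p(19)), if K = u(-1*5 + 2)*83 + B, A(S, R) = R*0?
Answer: -3012935307/919 ≈ -3.2785e+6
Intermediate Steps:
B = 679/919 (B = -679*(-1/919) = 679/919 ≈ 0.73885)
A(S, R) = 0
u(G) = -3*G
K = 687172/919 (K = -3*(-1*5 + 2)*83 + 679/919 = -3*(-5 + 2)*83 + 679/919 = -3*(-3)*83 + 679/919 = 9*83 + 679/919 = 747 + 679/919 = 687172/919 ≈ 747.74)
(K - 3279241) + A(366, p(19)) = (687172/919 - 3279241) + 0 = -3012935307/919 + 0 = -3012935307/919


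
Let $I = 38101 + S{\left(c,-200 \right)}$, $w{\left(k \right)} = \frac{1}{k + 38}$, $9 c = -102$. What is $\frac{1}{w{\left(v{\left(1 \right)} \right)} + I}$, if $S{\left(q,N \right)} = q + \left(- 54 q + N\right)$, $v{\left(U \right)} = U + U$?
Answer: $\frac{120}{4620203} \approx 2.5973 \cdot 10^{-5}$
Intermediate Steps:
$c = - \frac{34}{3}$ ($c = \frac{1}{9} \left(-102\right) = - \frac{34}{3} \approx -11.333$)
$v{\left(U \right)} = 2 U$
$w{\left(k \right)} = \frac{1}{38 + k}$
$S{\left(q,N \right)} = N - 53 q$ ($S{\left(q,N \right)} = q + \left(N - 54 q\right) = N - 53 q$)
$I = \frac{115505}{3}$ ($I = 38101 - - \frac{1202}{3} = 38101 + \left(-200 + \frac{1802}{3}\right) = 38101 + \frac{1202}{3} = \frac{115505}{3} \approx 38502.0$)
$\frac{1}{w{\left(v{\left(1 \right)} \right)} + I} = \frac{1}{\frac{1}{38 + 2 \cdot 1} + \frac{115505}{3}} = \frac{1}{\frac{1}{38 + 2} + \frac{115505}{3}} = \frac{1}{\frac{1}{40} + \frac{115505}{3}} = \frac{1}{\frac{4620203}{120}} = \frac{120}{4620203}$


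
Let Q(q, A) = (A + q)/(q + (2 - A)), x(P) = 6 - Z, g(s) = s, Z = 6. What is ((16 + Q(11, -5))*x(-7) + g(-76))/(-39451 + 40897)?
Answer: -38/723 ≈ -0.052559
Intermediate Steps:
x(P) = 0 (x(P) = 6 - 1*6 = 6 - 6 = 0)
Q(q, A) = (A + q)/(2 + q - A)
((16 + Q(11, -5))*x(-7) + g(-76))/(-39451 + 40897) = ((16 + (-5 + 11)/(2 + 11 - 1*(-5)))*0 - 76)/(-39451 + 40897) = ((16 + 6/(2 + 11 + 5))*0 - 76)/1446 = ((16 + 6/18)*0 - 76)*(1/1446) = ((16 + (1/18)*6)*0 - 76)*(1/1446) = ((16 + 1/3)*0 - 76)*(1/1446) = ((49/3)*0 - 76)*(1/1446) = (0 - 76)*(1/1446) = -76*1/1446 = -38/723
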